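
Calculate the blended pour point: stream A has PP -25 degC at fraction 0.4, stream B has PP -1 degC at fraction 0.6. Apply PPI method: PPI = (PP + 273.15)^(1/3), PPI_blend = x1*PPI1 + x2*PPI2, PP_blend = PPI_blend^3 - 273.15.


PPI_1 = (-25 + 273.15)^(1/3) = 6.284028
PPI_2 = (-1 + 273.15)^(1/3) = 6.480414
PPI_blend = 0.4 * 6.284028 + 0.6 * 6.480414 = 6.40186
PP_blend = 6.40186^3 - 273.15 = 262.3726 - 273.15 = -10.78

-10.78 degC


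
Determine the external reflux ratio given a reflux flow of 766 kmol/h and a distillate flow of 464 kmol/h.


Reflux ratio definition: R = L / D (liquid returned / distillate withdrawn)
L = 766 kmol/h, D = 464 kmol/h
R = 766 / 464 = 1.651

1.651


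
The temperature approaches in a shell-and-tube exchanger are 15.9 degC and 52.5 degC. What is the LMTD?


LMTD = (dT1 - dT2) / ln(dT1/dT2)
= (15.9 - 52.5) / ln(15.9 / 52.5) = -36.6 / -1.19449 = 30.64

30.64 degC


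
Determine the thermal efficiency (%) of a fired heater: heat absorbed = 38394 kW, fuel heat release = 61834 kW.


Furnace efficiency = Q_absorbed / Q_fuel * 100
= 38394 / 61834 * 100 = 62.09

62.09 %


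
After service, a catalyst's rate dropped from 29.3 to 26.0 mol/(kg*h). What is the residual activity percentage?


Activity (%) = (rate_used / rate_fresh) * 100
rate_used = 26.0, rate_fresh = 29.3
= (26.0 / 29.3) * 100
= 0.8874 * 100 = 88.74

88.74 %


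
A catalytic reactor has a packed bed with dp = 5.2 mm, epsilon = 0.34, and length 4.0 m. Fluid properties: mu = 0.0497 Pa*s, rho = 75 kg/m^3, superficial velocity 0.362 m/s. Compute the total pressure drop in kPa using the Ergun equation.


dp = 5.2 mm = 0.0052 m
Viscous term = 150*0.0497*0.362*(1-0.34)^2 / (0.0052^2*0.34^3) = 1106120
Inertial term = 1.75*75*0.362^2*(1-0.34) / (0.0052*0.34^3) = 55541.8
dP/L = 1106120 + 55541.8 = 1161660 Pa/m
dP = 1161660 * 4.0 / 1000 = 4647 kPa

4647 kPa


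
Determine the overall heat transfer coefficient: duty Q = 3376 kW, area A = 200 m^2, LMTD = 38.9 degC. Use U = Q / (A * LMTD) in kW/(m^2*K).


From Q = U*A*LMTD, U = Q / (A * LMTD)
U = 3376 / (200 * 38.9) = 3376 / 7780 = 0.4339

0.4339 kW/(m^2*K)


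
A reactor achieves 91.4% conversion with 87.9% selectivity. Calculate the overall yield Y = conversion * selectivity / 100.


Overall yield = conversion (%) * selectivity (%) / 100
Conversion = 91.4%, Selectivity = 87.9%
Y = 91.4 * 87.9 / 100
= 80.3406 %

80.3406 %


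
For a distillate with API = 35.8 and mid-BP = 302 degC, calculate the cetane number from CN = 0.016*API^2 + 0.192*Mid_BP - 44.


CN = 0.016 * 35.8^2 + 0.192 * 302 - 44
CN = 20.50624 + 57.984 - 44 = 34.49024

34.49024


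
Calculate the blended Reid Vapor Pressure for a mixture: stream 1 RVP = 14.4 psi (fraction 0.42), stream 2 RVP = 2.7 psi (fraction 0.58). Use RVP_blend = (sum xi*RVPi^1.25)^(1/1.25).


Chevron index: RVP_blend = (sum xi*RVPi^1.25)^(1/1.25)
RVP^1.25 terms: 0.42 * 14.4^1.25 + 0.58 * 2.7^1.25 = 13.7889
RVP_blend = 13.7889^(1/1.25) = 8.159

8.159 psi


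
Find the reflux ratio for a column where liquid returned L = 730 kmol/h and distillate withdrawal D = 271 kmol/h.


Reflux ratio definition: R = L / D (liquid returned / distillate withdrawn)
L = 730 kmol/h, D = 271 kmol/h
R = 730 / 271 = 2.694

2.694


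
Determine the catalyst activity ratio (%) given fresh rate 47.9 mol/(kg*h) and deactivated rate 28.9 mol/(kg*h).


Activity (%) = (rate_used / rate_fresh) * 100
rate_used = 28.9, rate_fresh = 47.9
= (28.9 / 47.9) * 100
= 0.6033 * 100 = 60.33

60.33 %


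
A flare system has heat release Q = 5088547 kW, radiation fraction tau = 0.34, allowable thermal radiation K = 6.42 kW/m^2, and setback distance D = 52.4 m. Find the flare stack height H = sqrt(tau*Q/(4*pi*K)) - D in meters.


tau*Q/(4*pi*K) = 0.34 * 5088547 / (4 * pi * 6.42) = 21445.1
sqrt(21445.1) = 146.441
H = 146.441 - 52.4 = 94.04

94.04 m


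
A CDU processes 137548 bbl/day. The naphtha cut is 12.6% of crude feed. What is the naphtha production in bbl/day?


Crude throughput = 137548 bbl/day
Fraction yield = 12.6%
yield = throughput * fraction / 100
yield = 137548 * 12.6 / 100 = 17331.048

17331.048 bbl/day


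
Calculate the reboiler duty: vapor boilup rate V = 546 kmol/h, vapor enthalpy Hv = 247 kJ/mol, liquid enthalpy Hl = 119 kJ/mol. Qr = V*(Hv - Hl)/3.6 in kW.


Qr = 546 * (247 - 119) / 3.6 = 546 * 128 / 3.6 = 19410

19410 kW


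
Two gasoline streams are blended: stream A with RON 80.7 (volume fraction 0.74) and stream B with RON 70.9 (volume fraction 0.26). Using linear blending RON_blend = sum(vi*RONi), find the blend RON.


Linear blending: RON_blend = sum(vi * RONi)
Contribution 1: 0.74 * 80.7 = 59.718
Contribution 2: 0.26 * 70.9 = 18.434
RON_blend = 59.718 + 18.434 = 78.152

78.152


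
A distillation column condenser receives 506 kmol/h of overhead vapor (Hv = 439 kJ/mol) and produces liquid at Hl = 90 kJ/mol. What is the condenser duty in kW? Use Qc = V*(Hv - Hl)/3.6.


Qc = 506 * (439 - 90) / 3.6 = 506 * 349 / 3.6 = 49050

49050 kW


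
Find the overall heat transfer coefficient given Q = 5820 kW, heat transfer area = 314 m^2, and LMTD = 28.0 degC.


From Q = U*A*LMTD, U = Q / (A * LMTD)
U = 5820 / (314 * 28.0) = 5820 / 8792 = 0.6620

0.6620 kW/(m^2*K)


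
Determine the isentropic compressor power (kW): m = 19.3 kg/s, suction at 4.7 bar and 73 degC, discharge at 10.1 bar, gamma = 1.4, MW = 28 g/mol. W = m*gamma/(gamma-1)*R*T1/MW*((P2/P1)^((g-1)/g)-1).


Isentropic work: W = m*(gamma/(gamma-1))*(R*T1/MW)*((P2/P1)^((gamma-1)/gamma) - 1)
T1 = 73 + 273.15 = 346.15 K
Pressure ratio = 10.1 / 4.7 = 2.14894
Exponent = (1.4 - 1)/1.4 = 0.285714
(P2/P1)^exp - 1 = 2.14894^0.285714 - 1 = 0.244289
W = 19.3 * 1.4 / 0.4 * 8.314 * 346.15 / 28 * 0.244289 = 1696

1696 kW


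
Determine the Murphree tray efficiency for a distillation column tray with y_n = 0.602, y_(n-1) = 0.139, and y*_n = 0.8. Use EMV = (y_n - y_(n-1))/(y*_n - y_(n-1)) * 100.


Murphree vapor efficiency: EMV = (y_n - y_(n-1)) / (y*_n - y_(n-1)) * 100
EMV = (0.602 - 0.139) / (0.8 - 0.139) * 100 = 0.463 / 0.661 * 100 = 70.05

70.05 %


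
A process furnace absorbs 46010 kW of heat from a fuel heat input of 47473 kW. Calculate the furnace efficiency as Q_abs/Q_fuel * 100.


Furnace efficiency = Q_absorbed / Q_fuel * 100
= 46010 / 47473 * 100 = 96.92

96.92 %


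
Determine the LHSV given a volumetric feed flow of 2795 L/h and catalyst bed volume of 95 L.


LHSV = volumetric feed rate / catalyst volume
= 2795 L/h / 95 L
= 29.42 h^-1

29.42 h^-1


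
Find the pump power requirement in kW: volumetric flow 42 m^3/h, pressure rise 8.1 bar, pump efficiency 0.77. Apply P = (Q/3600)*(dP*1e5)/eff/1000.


Q = 42 / 3600 = 0.0116667 m^3/s
P = 0.0116667 * (8.1 * 1e5) / 0.77 / 1000 = 12.27

12.27 kW


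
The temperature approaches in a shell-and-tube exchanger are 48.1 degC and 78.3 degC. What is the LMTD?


LMTD = (dT1 - dT2) / ln(dT1/dT2)
= (48.1 - 78.3) / ln(48.1 / 78.3) = -30.2 / -0.487265 = 61.98

61.98 degC


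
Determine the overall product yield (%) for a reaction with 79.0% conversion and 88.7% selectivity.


Overall yield = conversion (%) * selectivity (%) / 100
Conversion = 79.0%, Selectivity = 88.7%
Y = 79.0 * 88.7 / 100
= 70.073 %

70.073 %


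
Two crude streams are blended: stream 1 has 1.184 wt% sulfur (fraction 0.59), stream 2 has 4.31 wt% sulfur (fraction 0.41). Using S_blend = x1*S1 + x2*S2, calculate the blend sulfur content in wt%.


Linear sulfur blending: S_blend = x1*S1 + x2*S2
Contribution 1: 0.59 * 1.184 = 0.69856 wt%
Contribution 2: 0.41 * 4.31 = 1.7671 wt%
S_blend = 0.69856 + 1.7671 = 2.46566

2.46566 wt%


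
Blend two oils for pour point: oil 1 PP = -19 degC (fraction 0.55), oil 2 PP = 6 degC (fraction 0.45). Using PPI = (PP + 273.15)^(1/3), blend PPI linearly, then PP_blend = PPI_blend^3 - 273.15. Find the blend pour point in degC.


PPI_1 = (-19 + 273.15)^(1/3) = 6.334272
PPI_2 = (6 + 273.15)^(1/3) = 6.535506
PPI_blend = 0.55 * 6.334272 + 0.45 * 6.535506 = 6.424827
PP_blend = 6.424827^3 - 273.15 = 265.2066 - 273.15 = -7.94

-7.94 degC


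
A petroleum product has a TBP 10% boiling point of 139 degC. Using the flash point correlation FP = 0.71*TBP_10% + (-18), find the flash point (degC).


FP = 0.71 * 139 + (-18) = 80.69

80.69 degC


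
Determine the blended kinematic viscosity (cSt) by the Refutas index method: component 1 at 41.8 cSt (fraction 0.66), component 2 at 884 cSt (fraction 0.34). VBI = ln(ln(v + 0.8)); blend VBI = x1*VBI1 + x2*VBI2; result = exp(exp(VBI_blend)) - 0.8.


Refutas method: VBN_i = 14.534*ln(ln(visc_i + 0.8)) + 10.975, blended linearly by mass fraction; since VBN is linear in VBI_i = ln(ln(visc_i + 0.8)) and the fractions sum to 1, blend VBI directly: visc = exp(exp(VBI_blend)) - 0.8
VBI_1 = ln(ln(41.8 + 0.8)) = 1.32225
VBI_2 = ln(ln(884 + 0.8)) = 1.91477
VBI_blend = 0.66 * 1.32225 + 0.34 * 1.91477 = 1.52371
visc_blend = exp(exp(1.52371)) - 0.8 = 97.62

97.62 cSt


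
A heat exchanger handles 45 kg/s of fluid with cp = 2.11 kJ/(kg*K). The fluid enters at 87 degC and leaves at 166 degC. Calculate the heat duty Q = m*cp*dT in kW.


Q = m_dot * cp * delta_T
delta_T = 166 - 87 = 79 K
Q = 45 * 2.11 * 79
= 94.95 * 79
= 7501.05 kW

7501.05 kW


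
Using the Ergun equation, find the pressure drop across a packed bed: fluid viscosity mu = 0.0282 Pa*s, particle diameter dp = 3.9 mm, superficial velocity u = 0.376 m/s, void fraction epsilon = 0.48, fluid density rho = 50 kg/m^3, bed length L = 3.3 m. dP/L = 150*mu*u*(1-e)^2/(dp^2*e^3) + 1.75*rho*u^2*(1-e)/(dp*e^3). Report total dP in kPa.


dp = 3.9 mm = 0.0039 m
Viscous term = 150*0.0282*0.376*(1-0.48)^2 / (0.0039^2*0.48^3) = 255671
Inertial term = 1.75*50*0.376^2*(1-0.48) / (0.0039*0.48^3) = 14914.2
dP/L = 255671 + 14914.2 = 270585 Pa/m
dP = 270585 * 3.3 / 1000 = 892.9 kPa

892.9 kPa


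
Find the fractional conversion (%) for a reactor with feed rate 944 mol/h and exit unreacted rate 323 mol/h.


X = (F_in - F_out) / F_in * 100
Moles reacted = 944 - 323 = 621
X = 621 / 944 * 100
= 0.6578 * 100
= 65.78 %

65.78 %


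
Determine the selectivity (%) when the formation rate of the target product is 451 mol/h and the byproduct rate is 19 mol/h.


Selectivity = desired / (desired + undesired) * 100
Total products = 451 + 19 = 470 mol/h
S = 451 / 470 * 100
= 0.9596 * 100
= 95.96 %

95.96 %


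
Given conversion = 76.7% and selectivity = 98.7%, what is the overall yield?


Overall yield = conversion (%) * selectivity (%) / 100
Conversion = 76.7%, Selectivity = 98.7%
Y = 76.7 * 98.7 / 100
= 75.7029 %

75.7029 %


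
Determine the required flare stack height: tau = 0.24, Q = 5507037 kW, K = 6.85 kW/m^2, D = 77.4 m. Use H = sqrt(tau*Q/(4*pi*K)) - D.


tau*Q/(4*pi*K) = 0.24 * 5507037 / (4 * pi * 6.85) = 15354.3
sqrt(15354.3) = 123.912
H = 123.912 - 77.4 = 46.51

46.51 m


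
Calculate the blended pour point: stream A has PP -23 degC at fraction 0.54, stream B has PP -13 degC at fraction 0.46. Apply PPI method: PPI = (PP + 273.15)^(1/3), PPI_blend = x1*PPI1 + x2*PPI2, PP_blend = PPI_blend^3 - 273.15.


PPI_1 = (-23 + 273.15)^(1/3) = 6.300865
PPI_2 = (-13 + 273.15)^(1/3) = 6.383731
PPI_blend = 0.54 * 6.300865 + 0.46 * 6.383731 = 6.338983
PP_blend = 6.338983^3 - 273.15 = 254.7175 - 273.15 = -18.43

-18.43 degC


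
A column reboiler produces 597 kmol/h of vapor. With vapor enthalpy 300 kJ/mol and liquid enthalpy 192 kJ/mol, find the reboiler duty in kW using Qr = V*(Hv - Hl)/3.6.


Qr = 597 * (300 - 192) / 3.6 = 597 * 108 / 3.6 = 17910

17910 kW


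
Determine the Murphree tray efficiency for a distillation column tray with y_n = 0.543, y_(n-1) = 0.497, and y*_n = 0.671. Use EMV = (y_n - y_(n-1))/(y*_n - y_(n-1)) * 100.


Murphree vapor efficiency: EMV = (y_n - y_(n-1)) / (y*_n - y_(n-1)) * 100
EMV = (0.543 - 0.497) / (0.671 - 0.497) * 100 = 0.046 / 0.174 * 100 = 26.44

26.44 %


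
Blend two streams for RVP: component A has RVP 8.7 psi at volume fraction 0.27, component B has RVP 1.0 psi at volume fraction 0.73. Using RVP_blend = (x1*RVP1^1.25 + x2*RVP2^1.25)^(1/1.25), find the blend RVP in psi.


Chevron index: RVP_blend = (sum xi*RVPi^1.25)^(1/1.25)
RVP^1.25 terms: 0.27 * 8.7^1.25 + 0.73 * 1.0^1.25 = 4.76425
RVP_blend = 4.76425^(1/1.25) = 3.487

3.487 psi


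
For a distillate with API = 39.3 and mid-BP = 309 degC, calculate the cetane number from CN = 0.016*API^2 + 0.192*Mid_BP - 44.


CN = 0.016 * 39.3^2 + 0.192 * 309 - 44
CN = 24.71184 + 59.328 - 44 = 40.03984

40.03984


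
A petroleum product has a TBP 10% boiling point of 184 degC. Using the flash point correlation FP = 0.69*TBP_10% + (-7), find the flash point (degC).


FP = 0.69 * 184 + (-7) = 119.96

119.96 degC


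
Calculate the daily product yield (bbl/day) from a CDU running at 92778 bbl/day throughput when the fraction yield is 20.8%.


Crude throughput = 92778 bbl/day
Fraction yield = 20.8%
yield = throughput * fraction / 100
yield = 92778 * 20.8 / 100 = 19297.824

19297.824 bbl/day


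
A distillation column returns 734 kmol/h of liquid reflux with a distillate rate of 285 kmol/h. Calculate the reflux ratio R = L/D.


Reflux ratio definition: R = L / D (liquid returned / distillate withdrawn)
L = 734 kmol/h, D = 285 kmol/h
R = 734 / 285 = 2.575

2.575


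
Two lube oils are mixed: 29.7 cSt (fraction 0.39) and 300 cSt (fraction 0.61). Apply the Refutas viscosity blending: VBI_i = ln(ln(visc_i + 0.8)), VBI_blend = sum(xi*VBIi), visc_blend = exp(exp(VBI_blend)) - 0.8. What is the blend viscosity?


Refutas method: VBN_i = 14.534*ln(ln(visc_i + 0.8)) + 10.975, blended linearly by mass fraction; since VBN is linear in VBI_i = ln(ln(visc_i + 0.8)) and the fractions sum to 1, blend VBI directly: visc = exp(exp(VBI_blend)) - 0.8
VBI_1 = ln(ln(29.7 + 0.8)) = 1.22898
VBI_2 = ln(ln(300 + 0.8)) = 1.7416
VBI_blend = 0.39 * 1.22898 + 0.61 * 1.7416 = 1.54168
visc_blend = exp(exp(1.54168)) - 0.8 = 106.2

106.2 cSt


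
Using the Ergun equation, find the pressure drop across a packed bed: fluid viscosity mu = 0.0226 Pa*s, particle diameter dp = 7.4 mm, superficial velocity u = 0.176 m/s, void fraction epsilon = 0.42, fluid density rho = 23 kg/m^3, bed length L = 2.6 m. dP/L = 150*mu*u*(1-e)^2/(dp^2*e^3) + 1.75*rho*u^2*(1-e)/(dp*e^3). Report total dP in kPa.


dp = 7.4 mm = 0.0074 m
Viscous term = 150*0.0226*0.176*(1-0.42)^2 / (0.0074^2*0.42^3) = 49471.7
Inertial term = 1.75*23*0.176^2*(1-0.42) / (0.0074*0.42^3) = 1318.98
dP/L = 49471.7 + 1318.98 = 50790.7 Pa/m
dP = 50790.7 * 2.6 / 1000 = 132.1 kPa

132.1 kPa


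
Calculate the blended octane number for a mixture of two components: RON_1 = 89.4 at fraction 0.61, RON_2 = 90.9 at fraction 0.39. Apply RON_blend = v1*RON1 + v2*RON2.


Linear blending: RON_blend = sum(vi * RONi)
Contribution 1: 0.61 * 89.4 = 54.534
Contribution 2: 0.39 * 90.9 = 35.451
RON_blend = 54.534 + 35.451 = 89.985

89.985


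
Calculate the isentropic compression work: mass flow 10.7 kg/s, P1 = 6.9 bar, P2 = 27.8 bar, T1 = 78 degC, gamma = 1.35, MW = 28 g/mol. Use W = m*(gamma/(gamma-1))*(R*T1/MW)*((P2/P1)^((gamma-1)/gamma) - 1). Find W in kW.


Isentropic work: W = m*(gamma/(gamma-1))*(R*T1/MW)*((P2/P1)^((gamma-1)/gamma) - 1)
T1 = 78 + 273.15 = 351.15 K
Pressure ratio = 27.8 / 6.9 = 4.02899
Exponent = (1.35 - 1)/1.35 = 0.259259
(P2/P1)^exp - 1 = 4.02899^0.259259 - 1 = 0.435167
W = 10.7 * 1.35 / 0.35 * 8.314 * 351.15 / 28 * 0.435167 = 1873

1873 kW


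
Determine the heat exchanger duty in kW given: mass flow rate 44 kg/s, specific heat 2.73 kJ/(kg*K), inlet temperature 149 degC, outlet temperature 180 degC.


Q = m_dot * cp * delta_T
delta_T = 180 - 149 = 31 K
Q = 44 * 2.73 * 31
= 120.12 * 31
= 3723.72 kW

3723.72 kW


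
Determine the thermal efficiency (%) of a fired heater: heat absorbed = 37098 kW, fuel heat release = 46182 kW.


Furnace efficiency = Q_absorbed / Q_fuel * 100
= 37098 / 46182 * 100 = 80.33

80.33 %


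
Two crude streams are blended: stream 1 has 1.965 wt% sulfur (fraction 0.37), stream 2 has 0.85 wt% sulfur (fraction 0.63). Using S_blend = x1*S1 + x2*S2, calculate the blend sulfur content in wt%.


Linear sulfur blending: S_blend = x1*S1 + x2*S2
Contribution 1: 0.37 * 1.965 = 0.72705 wt%
Contribution 2: 0.63 * 0.85 = 0.5355 wt%
S_blend = 0.72705 + 0.5355 = 1.26255

1.26255 wt%


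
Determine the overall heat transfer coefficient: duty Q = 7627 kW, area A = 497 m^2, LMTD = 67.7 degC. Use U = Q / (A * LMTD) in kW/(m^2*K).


From Q = U*A*LMTD, U = Q / (A * LMTD)
U = 7627 / (497 * 67.7) = 7627 / 33646.9 = 0.2267

0.2267 kW/(m^2*K)


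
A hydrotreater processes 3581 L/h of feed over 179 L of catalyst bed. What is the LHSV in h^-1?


LHSV = volumetric feed rate / catalyst volume
= 3581 L/h / 179 L
= 20.01 h^-1

20.01 h^-1


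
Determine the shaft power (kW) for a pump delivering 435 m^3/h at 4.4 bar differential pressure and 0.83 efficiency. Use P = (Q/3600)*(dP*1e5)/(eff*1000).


Q = 435 / 3600 = 0.120833 m^3/s
P = 0.120833 * (4.4 * 1e5) / 0.83 / 1000 = 64.06

64.06 kW


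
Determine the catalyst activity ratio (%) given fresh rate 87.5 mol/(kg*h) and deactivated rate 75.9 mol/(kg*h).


Activity (%) = (rate_used / rate_fresh) * 100
rate_used = 75.9, rate_fresh = 87.5
= (75.9 / 87.5) * 100
= 0.8674 * 100 = 86.74

86.74 %


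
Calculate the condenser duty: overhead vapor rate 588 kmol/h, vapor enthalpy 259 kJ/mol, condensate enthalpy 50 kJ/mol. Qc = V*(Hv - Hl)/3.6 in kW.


Qc = 588 * (259 - 50) / 3.6 = 588 * 209 / 3.6 = 34140

34140 kW


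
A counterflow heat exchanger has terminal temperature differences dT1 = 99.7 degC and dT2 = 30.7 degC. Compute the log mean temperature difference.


LMTD = (dT1 - dT2) / ln(dT1/dT2)
= (99.7 - 30.7) / ln(99.7 / 30.7) = 69 / 1.1779 = 58.58

58.58 degC


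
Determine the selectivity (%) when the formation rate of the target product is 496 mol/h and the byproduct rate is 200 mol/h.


Selectivity = desired / (desired + undesired) * 100
Total products = 496 + 200 = 696 mol/h
S = 496 / 696 * 100
= 0.7126 * 100
= 71.26 %

71.26 %


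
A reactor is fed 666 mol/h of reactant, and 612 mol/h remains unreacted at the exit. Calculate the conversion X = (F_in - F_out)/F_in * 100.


X = (F_in - F_out) / F_in * 100
Moles reacted = 666 - 612 = 54
X = 54 / 666 * 100
= 0.08108 * 100
= 8.108 %

8.108 %


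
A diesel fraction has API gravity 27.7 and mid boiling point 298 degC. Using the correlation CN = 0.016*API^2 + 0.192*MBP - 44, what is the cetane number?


CN = 0.016 * 27.7^2 + 0.192 * 298 - 44
CN = 12.27664 + 57.216 - 44 = 25.49264

25.49264


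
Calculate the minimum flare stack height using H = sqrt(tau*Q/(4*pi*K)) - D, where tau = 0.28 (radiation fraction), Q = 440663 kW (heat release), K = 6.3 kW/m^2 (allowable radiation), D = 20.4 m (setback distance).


tau*Q/(4*pi*K) = 0.28 * 440663 / (4 * pi * 6.3) = 1558.53
sqrt(1558.53) = 39.4782
H = 39.4782 - 20.4 = 19.08

19.08 m


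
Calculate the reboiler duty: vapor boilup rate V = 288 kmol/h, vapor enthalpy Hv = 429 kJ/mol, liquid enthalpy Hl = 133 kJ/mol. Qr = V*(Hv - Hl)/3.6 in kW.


Qr = 288 * (429 - 133) / 3.6 = 288 * 296 / 3.6 = 23680

23680 kW


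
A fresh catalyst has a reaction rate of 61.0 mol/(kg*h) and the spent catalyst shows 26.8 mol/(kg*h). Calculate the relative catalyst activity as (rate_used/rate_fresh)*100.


Activity (%) = (rate_used / rate_fresh) * 100
rate_used = 26.8, rate_fresh = 61.0
= (26.8 / 61.0) * 100
= 0.4393 * 100 = 43.93

43.93 %


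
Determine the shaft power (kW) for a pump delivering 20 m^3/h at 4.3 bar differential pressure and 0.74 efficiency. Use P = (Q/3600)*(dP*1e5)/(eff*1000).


Q = 20 / 3600 = 0.00555556 m^3/s
P = 0.00555556 * (4.3 * 1e5) / 0.74 / 1000 = 3.228

3.228 kW


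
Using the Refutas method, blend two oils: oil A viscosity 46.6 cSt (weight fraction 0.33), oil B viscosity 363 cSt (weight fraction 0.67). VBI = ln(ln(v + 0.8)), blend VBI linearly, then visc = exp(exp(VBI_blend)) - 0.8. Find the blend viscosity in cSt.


Refutas method: VBN_i = 14.534*ln(ln(visc_i + 0.8)) + 10.975, blended linearly by mass fraction; since VBN is linear in VBI_i = ln(ln(visc_i + 0.8)) and the fractions sum to 1, blend VBI directly: visc = exp(exp(VBI_blend)) - 0.8
VBI_1 = ln(ln(46.6 + 0.8)) = 1.35031
VBI_2 = ln(ln(363 + 0.8)) = 1.77438
VBI_blend = 0.33 * 1.35031 + 0.67 * 1.77438 = 1.63444
visc_blend = exp(exp(1.63444)) - 0.8 = 167.6

167.6 cSt


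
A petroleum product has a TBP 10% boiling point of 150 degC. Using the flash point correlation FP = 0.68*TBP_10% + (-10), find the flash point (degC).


FP = 0.68 * 150 + (-10) = 92

92 degC


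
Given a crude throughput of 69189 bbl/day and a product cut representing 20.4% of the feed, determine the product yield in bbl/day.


Crude throughput = 69189 bbl/day
Fraction yield = 20.4%
yield = throughput * fraction / 100
yield = 69189 * 20.4 / 100 = 14114.556

14114.556 bbl/day


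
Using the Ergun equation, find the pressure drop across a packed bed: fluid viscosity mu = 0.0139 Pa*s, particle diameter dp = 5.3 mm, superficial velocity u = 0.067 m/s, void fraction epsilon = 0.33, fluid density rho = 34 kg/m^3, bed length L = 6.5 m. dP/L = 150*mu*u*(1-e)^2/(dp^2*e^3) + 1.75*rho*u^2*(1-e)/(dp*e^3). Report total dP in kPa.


dp = 5.3 mm = 0.0053 m
Viscous term = 150*0.0139*0.067*(1-0.33)^2 / (0.0053^2*0.33^3) = 62120.8
Inertial term = 1.75*34*0.067^2*(1-0.33) / (0.0053*0.33^3) = 939.558
dP/L = 62120.8 + 939.558 = 63060.4 Pa/m
dP = 63060.4 * 6.5 / 1000 = 409.9 kPa

409.9 kPa


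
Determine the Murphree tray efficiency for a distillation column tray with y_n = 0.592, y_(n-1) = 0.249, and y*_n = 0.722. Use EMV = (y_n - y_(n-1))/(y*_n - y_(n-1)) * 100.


Murphree vapor efficiency: EMV = (y_n - y_(n-1)) / (y*_n - y_(n-1)) * 100
EMV = (0.592 - 0.249) / (0.722 - 0.249) * 100 = 0.343 / 0.473 * 100 = 72.52

72.52 %


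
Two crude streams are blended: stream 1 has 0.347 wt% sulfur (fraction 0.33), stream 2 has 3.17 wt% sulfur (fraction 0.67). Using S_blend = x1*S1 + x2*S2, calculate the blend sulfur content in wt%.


Linear sulfur blending: S_blend = x1*S1 + x2*S2
Contribution 1: 0.33 * 0.347 = 0.11451 wt%
Contribution 2: 0.67 * 3.17 = 2.1239 wt%
S_blend = 0.11451 + 2.1239 = 2.23841

2.23841 wt%


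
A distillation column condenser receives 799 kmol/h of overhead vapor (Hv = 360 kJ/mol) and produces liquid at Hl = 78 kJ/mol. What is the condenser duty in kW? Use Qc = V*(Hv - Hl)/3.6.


Qc = 799 * (360 - 78) / 3.6 = 799 * 282 / 3.6 = 62590

62590 kW


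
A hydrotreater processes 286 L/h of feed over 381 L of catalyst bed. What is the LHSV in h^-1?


LHSV = volumetric feed rate / catalyst volume
= 286 L/h / 381 L
= 0.7507 h^-1

0.7507 h^-1


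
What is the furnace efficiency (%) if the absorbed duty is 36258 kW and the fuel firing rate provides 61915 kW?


Furnace efficiency = Q_absorbed / Q_fuel * 100
= 36258 / 61915 * 100 = 58.56

58.56 %


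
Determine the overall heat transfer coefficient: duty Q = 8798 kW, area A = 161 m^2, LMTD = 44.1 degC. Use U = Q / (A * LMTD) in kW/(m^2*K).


From Q = U*A*LMTD, U = Q / (A * LMTD)
U = 8798 / (161 * 44.1) = 8798 / 7100.1 = 1.239

1.239 kW/(m^2*K)


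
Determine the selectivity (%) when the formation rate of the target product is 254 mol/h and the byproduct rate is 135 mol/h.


Selectivity = desired / (desired + undesired) * 100
Total products = 254 + 135 = 389 mol/h
S = 254 / 389 * 100
= 0.6530 * 100
= 65.30 %

65.30 %


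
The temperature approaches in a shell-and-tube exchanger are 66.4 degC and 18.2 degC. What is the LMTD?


LMTD = (dT1 - dT2) / ln(dT1/dT2)
= (66.4 - 18.2) / ln(66.4 / 18.2) = 48.2 / 1.29428 = 37.24

37.24 degC


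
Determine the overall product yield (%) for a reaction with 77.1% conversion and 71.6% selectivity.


Overall yield = conversion (%) * selectivity (%) / 100
Conversion = 77.1%, Selectivity = 71.6%
Y = 77.1 * 71.6 / 100
= 55.2036 %

55.2036 %


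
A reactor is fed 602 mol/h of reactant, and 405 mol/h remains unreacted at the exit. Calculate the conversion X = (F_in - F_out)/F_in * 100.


X = (F_in - F_out) / F_in * 100
Moles reacted = 602 - 405 = 197
X = 197 / 602 * 100
= 0.3272 * 100
= 32.72 %

32.72 %


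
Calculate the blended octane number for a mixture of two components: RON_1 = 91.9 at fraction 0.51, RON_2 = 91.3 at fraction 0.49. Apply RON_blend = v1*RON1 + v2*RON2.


Linear blending: RON_blend = sum(vi * RONi)
Contribution 1: 0.51 * 91.9 = 46.869
Contribution 2: 0.49 * 91.3 = 44.737
RON_blend = 46.869 + 44.737 = 91.606

91.606


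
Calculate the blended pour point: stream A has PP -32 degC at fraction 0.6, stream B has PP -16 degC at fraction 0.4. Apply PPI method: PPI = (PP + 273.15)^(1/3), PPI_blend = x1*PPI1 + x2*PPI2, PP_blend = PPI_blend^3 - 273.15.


PPI_1 = (-32 + 273.15)^(1/3) = 6.224375
PPI_2 = (-16 + 273.15)^(1/3) = 6.359098
PPI_blend = 0.6 * 6.224375 + 0.4 * 6.359098 = 6.278264
PP_blend = 6.278264^3 - 273.15 = 247.4678 - 273.15 = -25.68

-25.68 degC


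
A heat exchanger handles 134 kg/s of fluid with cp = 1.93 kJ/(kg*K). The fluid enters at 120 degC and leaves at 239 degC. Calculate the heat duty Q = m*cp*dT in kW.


Q = m_dot * cp * delta_T
delta_T = 239 - 120 = 119 K
Q = 134 * 1.93 * 119
= 258.62 * 119
= 30775.78 kW

30775.78 kW


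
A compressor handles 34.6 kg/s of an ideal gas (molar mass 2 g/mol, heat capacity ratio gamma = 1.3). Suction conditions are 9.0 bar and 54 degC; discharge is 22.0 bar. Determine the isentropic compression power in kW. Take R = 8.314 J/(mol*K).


Isentropic work: W = m*(gamma/(gamma-1))*(R*T1/MW)*((P2/P1)^((gamma-1)/gamma) - 1)
T1 = 54 + 273.15 = 327.15 K
Pressure ratio = 22.0 / 9.0 = 2.44444
Exponent = (1.3 - 1)/1.3 = 0.230769
(P2/P1)^exp - 1 = 2.44444^0.230769 - 1 = 0.229079
W = 34.6 * 1.3 / 0.3 * 8.314 * 327.15 / 2 * 0.229079 = 46710

46710 kW


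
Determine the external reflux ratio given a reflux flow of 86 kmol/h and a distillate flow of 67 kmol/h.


Reflux ratio definition: R = L / D (liquid returned / distillate withdrawn)
L = 86 kmol/h, D = 67 kmol/h
R = 86 / 67 = 1.284

1.284


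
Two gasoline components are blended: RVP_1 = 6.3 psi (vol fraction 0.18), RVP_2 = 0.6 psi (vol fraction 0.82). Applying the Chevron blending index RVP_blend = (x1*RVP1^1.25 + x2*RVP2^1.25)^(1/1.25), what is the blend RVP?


Chevron index: RVP_blend = (sum xi*RVPi^1.25)^(1/1.25)
RVP^1.25 terms: 0.18 * 6.3^1.25 + 0.82 * 0.6^1.25 = 2.2296
RVP_blend = 2.2296^(1/1.25) = 1.899

1.899 psi


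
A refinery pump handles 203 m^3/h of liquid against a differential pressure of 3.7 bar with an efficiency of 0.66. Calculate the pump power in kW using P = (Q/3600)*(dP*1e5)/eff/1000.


Q = 203 / 3600 = 0.0563889 m^3/s
P = 0.0563889 * (3.7 * 1e5) / 0.66 / 1000 = 31.61

31.61 kW


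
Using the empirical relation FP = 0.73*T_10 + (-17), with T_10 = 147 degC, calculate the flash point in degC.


FP = 0.73 * 147 + (-17) = 90.31

90.31 degC


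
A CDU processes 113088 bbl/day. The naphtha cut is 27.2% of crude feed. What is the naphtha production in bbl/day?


Crude throughput = 113088 bbl/day
Fraction yield = 27.2%
yield = throughput * fraction / 100
yield = 113088 * 27.2 / 100 = 30759.936

30759.936 bbl/day


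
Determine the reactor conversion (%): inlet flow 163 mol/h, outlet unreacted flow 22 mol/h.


X = (F_in - F_out) / F_in * 100
Moles reacted = 163 - 22 = 141
X = 141 / 163 * 100
= 0.8650 * 100
= 86.50 %

86.50 %


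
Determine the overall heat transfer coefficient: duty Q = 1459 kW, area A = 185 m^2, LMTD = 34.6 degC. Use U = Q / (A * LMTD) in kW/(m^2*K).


From Q = U*A*LMTD, U = Q / (A * LMTD)
U = 1459 / (185 * 34.6) = 1459 / 6401 = 0.2279

0.2279 kW/(m^2*K)


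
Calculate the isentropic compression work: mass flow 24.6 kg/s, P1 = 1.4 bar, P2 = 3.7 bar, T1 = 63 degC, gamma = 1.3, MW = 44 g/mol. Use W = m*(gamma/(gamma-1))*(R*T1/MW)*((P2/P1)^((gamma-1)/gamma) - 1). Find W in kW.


Isentropic work: W = m*(gamma/(gamma-1))*(R*T1/MW)*((P2/P1)^((gamma-1)/gamma) - 1)
T1 = 63 + 273.15 = 336.15 K
Pressure ratio = 3.7 / 1.4 = 2.64286
Exponent = (1.3 - 1)/1.3 = 0.230769
(P2/P1)^exp - 1 = 2.64286^0.230769 - 1 = 0.251416
W = 24.6 * 1.3 / 0.3 * 8.314 * 336.15 / 44 * 0.251416 = 1702

1702 kW


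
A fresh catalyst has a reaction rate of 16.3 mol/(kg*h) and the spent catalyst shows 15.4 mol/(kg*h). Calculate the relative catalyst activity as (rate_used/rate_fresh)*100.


Activity (%) = (rate_used / rate_fresh) * 100
rate_used = 15.4, rate_fresh = 16.3
= (15.4 / 16.3) * 100
= 0.9448 * 100 = 94.48

94.48 %


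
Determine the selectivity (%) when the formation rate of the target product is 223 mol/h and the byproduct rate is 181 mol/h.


Selectivity = desired / (desired + undesired) * 100
Total products = 223 + 181 = 404 mol/h
S = 223 / 404 * 100
= 0.5520 * 100
= 55.20 %

55.20 %


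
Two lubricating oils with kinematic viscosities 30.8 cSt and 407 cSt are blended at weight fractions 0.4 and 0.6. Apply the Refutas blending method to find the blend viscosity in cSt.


Refutas method: VBN_i = 14.534*ln(ln(visc_i + 0.8)) + 10.975, blended linearly by mass fraction; since VBN is linear in VBI_i = ln(ln(visc_i + 0.8)) and the fractions sum to 1, blend VBI directly: visc = exp(exp(VBI_blend)) - 0.8
VBI_1 = ln(ln(30.8 + 0.8)) = 1.23929
VBI_2 = ln(ln(407 + 0.8)) = 1.79355
VBI_blend = 0.4 * 1.23929 + 0.6 * 1.79355 = 1.57185
visc_blend = exp(exp(1.57185)) - 0.8 = 122.6

122.6 cSt


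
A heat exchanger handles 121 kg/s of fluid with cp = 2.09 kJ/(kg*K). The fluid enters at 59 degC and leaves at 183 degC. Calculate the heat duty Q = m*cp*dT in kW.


Q = m_dot * cp * delta_T
delta_T = 183 - 59 = 124 K
Q = 121 * 2.09 * 124
= 252.89 * 124
= 31358.36 kW

31358.36 kW


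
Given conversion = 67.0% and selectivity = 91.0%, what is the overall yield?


Overall yield = conversion (%) * selectivity (%) / 100
Conversion = 67.0%, Selectivity = 91.0%
Y = 67.0 * 91.0 / 100
= 60.97 %

60.97 %


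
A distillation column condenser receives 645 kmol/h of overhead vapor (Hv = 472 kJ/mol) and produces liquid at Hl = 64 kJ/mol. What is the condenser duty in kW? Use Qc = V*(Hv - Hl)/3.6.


Qc = 645 * (472 - 64) / 3.6 = 645 * 408 / 3.6 = 73100

73100 kW


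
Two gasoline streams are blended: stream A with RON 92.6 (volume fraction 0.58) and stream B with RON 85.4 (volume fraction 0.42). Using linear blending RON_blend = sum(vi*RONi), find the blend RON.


Linear blending: RON_blend = sum(vi * RONi)
Contribution 1: 0.58 * 92.6 = 53.708
Contribution 2: 0.42 * 85.4 = 35.868
RON_blend = 53.708 + 35.868 = 89.576

89.576


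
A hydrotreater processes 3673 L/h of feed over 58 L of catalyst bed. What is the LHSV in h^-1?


LHSV = volumetric feed rate / catalyst volume
= 3673 L/h / 58 L
= 63.33 h^-1

63.33 h^-1


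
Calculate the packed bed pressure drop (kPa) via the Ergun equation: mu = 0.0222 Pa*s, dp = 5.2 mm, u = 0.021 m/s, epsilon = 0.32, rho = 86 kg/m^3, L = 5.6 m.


dp = 5.2 mm = 0.0052 m
Viscous term = 150*0.0222*0.021*(1-0.32)^2 / (0.0052^2*0.32^3) = 36494.3
Inertial term = 1.75*86*0.021^2*(1-0.32) / (0.0052*0.32^3) = 264.869
dP/L = 36494.3 + 264.869 = 36759.2 Pa/m
dP = 36759.2 * 5.6 / 1000 = 205.9 kPa

205.9 kPa


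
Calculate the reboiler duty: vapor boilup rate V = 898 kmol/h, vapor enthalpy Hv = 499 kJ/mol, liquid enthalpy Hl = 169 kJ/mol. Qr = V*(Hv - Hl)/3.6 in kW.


Qr = 898 * (499 - 169) / 3.6 = 898 * 330 / 3.6 = 82320

82320 kW


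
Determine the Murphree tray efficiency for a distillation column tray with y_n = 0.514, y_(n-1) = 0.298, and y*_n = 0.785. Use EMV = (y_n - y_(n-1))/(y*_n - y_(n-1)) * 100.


Murphree vapor efficiency: EMV = (y_n - y_(n-1)) / (y*_n - y_(n-1)) * 100
EMV = (0.514 - 0.298) / (0.785 - 0.298) * 100 = 0.216 / 0.487 * 100 = 44.35

44.35 %


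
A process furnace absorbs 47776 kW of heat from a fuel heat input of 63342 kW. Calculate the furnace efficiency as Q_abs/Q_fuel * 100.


Furnace efficiency = Q_absorbed / Q_fuel * 100
= 47776 / 63342 * 100 = 75.43

75.43 %


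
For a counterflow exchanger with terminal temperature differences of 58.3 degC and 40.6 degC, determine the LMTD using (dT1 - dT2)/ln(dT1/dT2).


LMTD = (dT1 - dT2) / ln(dT1/dT2)
= (58.3 - 40.6) / ln(58.3 / 40.6) = 17.7 / 0.361834 = 48.92

48.92 degC


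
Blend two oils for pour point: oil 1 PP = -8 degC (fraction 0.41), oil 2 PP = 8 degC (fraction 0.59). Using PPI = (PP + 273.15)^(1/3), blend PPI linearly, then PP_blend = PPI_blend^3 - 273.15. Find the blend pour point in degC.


PPI_1 = (-8 + 273.15)^(1/3) = 6.42437
PPI_2 = (8 + 273.15)^(1/3) = 6.551077
PPI_blend = 0.41 * 6.42437 + 0.59 * 6.551077 = 6.499127
PP_blend = 6.499127^3 - 273.15 = 274.5144 - 273.15 = 1.36

1.36 degC


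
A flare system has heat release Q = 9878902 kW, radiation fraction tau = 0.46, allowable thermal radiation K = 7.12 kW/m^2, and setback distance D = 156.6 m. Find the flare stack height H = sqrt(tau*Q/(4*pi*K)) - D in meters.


tau*Q/(4*pi*K) = 0.46 * 9878902 / (4 * pi * 7.12) = 50789.8
sqrt(50789.8) = 225.366
H = 225.366 - 156.6 = 68.77

68.77 m


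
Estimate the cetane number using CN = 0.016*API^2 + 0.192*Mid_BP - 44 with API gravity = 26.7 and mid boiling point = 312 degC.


CN = 0.016 * 26.7^2 + 0.192 * 312 - 44
CN = 11.40624 + 59.904 - 44 = 27.31024

27.31024


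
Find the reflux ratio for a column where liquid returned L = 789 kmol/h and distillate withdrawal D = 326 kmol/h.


Reflux ratio definition: R = L / D (liquid returned / distillate withdrawn)
L = 789 kmol/h, D = 326 kmol/h
R = 789 / 326 = 2.420

2.420


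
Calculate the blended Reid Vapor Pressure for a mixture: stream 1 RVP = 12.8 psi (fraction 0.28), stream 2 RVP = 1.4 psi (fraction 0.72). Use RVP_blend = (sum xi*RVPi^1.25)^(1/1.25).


Chevron index: RVP_blend = (sum xi*RVPi^1.25)^(1/1.25)
RVP^1.25 terms: 0.28 * 12.8^1.25 + 0.72 * 1.4^1.25 = 7.87554
RVP_blend = 7.87554^(1/1.25) = 5.212

5.212 psi


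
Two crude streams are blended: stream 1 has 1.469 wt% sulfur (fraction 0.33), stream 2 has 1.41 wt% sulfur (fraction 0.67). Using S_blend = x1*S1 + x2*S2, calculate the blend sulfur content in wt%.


Linear sulfur blending: S_blend = x1*S1 + x2*S2
Contribution 1: 0.33 * 1.469 = 0.48477 wt%
Contribution 2: 0.67 * 1.41 = 0.9447 wt%
S_blend = 0.48477 + 0.9447 = 1.42947

1.42947 wt%


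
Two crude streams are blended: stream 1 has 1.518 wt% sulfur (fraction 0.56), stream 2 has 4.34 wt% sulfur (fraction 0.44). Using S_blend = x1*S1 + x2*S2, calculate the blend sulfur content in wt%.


Linear sulfur blending: S_blend = x1*S1 + x2*S2
Contribution 1: 0.56 * 1.518 = 0.85008 wt%
Contribution 2: 0.44 * 4.34 = 1.9096 wt%
S_blend = 0.85008 + 1.9096 = 2.75968

2.75968 wt%


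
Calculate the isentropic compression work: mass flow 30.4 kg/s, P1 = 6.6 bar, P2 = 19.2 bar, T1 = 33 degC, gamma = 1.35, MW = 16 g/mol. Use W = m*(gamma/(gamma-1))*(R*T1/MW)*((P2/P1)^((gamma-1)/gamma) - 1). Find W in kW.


Isentropic work: W = m*(gamma/(gamma-1))*(R*T1/MW)*((P2/P1)^((gamma-1)/gamma) - 1)
T1 = 33 + 273.15 = 306.15 K
Pressure ratio = 19.2 / 6.6 = 2.90909
Exponent = (1.35 - 1)/1.35 = 0.259259
(P2/P1)^exp - 1 = 2.90909^0.259259 - 1 = 0.318965
W = 30.4 * 1.35 / 0.35 * 8.314 * 306.15 / 16 * 0.318965 = 5950

5950 kW


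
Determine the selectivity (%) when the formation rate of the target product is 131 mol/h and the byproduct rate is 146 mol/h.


Selectivity = desired / (desired + undesired) * 100
Total products = 131 + 146 = 277 mol/h
S = 131 / 277 * 100
= 0.4729 * 100
= 47.29 %

47.29 %


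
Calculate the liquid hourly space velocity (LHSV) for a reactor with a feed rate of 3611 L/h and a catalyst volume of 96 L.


LHSV = volumetric feed rate / catalyst volume
= 3611 L/h / 96 L
= 37.61 h^-1

37.61 h^-1


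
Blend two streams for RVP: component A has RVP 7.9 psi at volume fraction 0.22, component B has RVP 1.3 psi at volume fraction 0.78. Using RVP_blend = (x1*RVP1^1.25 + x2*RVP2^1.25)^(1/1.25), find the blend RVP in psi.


Chevron index: RVP_blend = (sum xi*RVPi^1.25)^(1/1.25)
RVP^1.25 terms: 0.22 * 7.9^1.25 + 0.78 * 1.3^1.25 = 3.99652
RVP_blend = 3.99652^(1/1.25) = 3.029

3.029 psi


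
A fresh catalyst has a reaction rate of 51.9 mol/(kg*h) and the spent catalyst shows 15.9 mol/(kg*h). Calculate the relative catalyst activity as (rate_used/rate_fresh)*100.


Activity (%) = (rate_used / rate_fresh) * 100
rate_used = 15.9, rate_fresh = 51.9
= (15.9 / 51.9) * 100
= 0.3064 * 100 = 30.64

30.64 %


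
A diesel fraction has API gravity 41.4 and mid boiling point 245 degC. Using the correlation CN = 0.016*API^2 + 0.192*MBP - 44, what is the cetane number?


CN = 0.016 * 41.4^2 + 0.192 * 245 - 44
CN = 27.42336 + 47.04 - 44 = 30.46336

30.46336


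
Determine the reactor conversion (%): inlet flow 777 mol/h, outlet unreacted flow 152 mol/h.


X = (F_in - F_out) / F_in * 100
Moles reacted = 777 - 152 = 625
X = 625 / 777 * 100
= 0.8044 * 100
= 80.44 %

80.44 %


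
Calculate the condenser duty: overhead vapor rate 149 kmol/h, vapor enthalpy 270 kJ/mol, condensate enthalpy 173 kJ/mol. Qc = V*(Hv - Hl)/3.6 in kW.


Qc = 149 * (270 - 173) / 3.6 = 149 * 97 / 3.6 = 4015

4015 kW


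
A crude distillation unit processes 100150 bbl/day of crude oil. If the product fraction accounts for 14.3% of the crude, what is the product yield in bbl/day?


Crude throughput = 100150 bbl/day
Fraction yield = 14.3%
yield = throughput * fraction / 100
yield = 100150 * 14.3 / 100 = 14321.45

14321.45 bbl/day


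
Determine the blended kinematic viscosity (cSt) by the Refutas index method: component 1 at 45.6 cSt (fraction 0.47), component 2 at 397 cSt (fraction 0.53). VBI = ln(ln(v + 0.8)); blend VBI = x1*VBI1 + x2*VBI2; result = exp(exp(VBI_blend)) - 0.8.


Refutas method: VBN_i = 14.534*ln(ln(visc_i + 0.8)) + 10.975, blended linearly by mass fraction; since VBN is linear in VBI_i = ln(ln(visc_i + 0.8)) and the fractions sum to 1, blend VBI directly: visc = exp(exp(VBI_blend)) - 0.8
VBI_1 = ln(ln(45.6 + 0.8)) = 1.34477
VBI_2 = ln(ln(397 + 0.8)) = 1.78941
VBI_blend = 0.47 * 1.34477 + 0.53 * 1.78941 = 1.58043
visc_blend = exp(exp(1.58043)) - 0.8 = 127.8

127.8 cSt


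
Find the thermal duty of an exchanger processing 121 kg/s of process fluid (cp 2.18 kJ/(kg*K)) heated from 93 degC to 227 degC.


Q = m_dot * cp * delta_T
delta_T = 227 - 93 = 134 K
Q = 121 * 2.18 * 134
= 263.78 * 134
= 35346.52 kW

35346.52 kW


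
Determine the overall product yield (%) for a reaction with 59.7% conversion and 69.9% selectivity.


Overall yield = conversion (%) * selectivity (%) / 100
Conversion = 59.7%, Selectivity = 69.9%
Y = 59.7 * 69.9 / 100
= 41.7303 %

41.7303 %


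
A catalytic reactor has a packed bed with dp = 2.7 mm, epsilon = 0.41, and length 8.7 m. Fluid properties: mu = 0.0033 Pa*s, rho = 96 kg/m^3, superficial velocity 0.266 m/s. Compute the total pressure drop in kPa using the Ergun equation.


dp = 2.7 mm = 0.0027 m
Viscous term = 150*0.0033*0.266*(1-0.41)^2 / (0.0027^2*0.41^3) = 91224.6
Inertial term = 1.75*96*0.266^2*(1-0.41) / (0.0027*0.41^3) = 37688.5
dP/L = 91224.6 + 37688.5 = 128913 Pa/m
dP = 128913 * 8.7 / 1000 = 1122 kPa

1122 kPa


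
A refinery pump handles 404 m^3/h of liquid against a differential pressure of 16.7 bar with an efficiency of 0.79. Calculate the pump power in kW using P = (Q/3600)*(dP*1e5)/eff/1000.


Q = 404 / 3600 = 0.112222 m^3/s
P = 0.112222 * (16.7 * 1e5) / 0.79 / 1000 = 237.2

237.2 kW


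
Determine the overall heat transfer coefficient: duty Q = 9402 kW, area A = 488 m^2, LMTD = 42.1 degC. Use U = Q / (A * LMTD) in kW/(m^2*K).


From Q = U*A*LMTD, U = Q / (A * LMTD)
U = 9402 / (488 * 42.1) = 9402 / 20544.8 = 0.4576

0.4576 kW/(m^2*K)


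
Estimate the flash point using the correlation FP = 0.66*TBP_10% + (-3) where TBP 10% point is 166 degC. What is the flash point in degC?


FP = 0.66 * 166 + (-3) = 106.56

106.56 degC
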